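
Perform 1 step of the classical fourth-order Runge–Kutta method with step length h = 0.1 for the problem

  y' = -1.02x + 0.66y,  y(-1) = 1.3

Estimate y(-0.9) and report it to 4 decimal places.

1.4889

RK4: k1 = f(x_n, y_n); k2 = f(x_n + h/2, y_n + (h/2)·k1); k3 = f(x_n + h/2, y_n + (h/2)·k2); k4 = f(x_n + h, y_n + h·k3); y_{n+1} = y_n + (h/6)·(k1 + 2k2 + 2k3 + k4).
x=-1.000000, y=1.300000:
  k1 = f(-1.000000, 1.300000) = 1.878000
  k2 = f(-0.950000, 1.393900) = 1.888974
  k3 = f(-0.950000, 1.394449) = 1.889336
  k4 = f(-0.900000, 1.488934) = 1.900696
  y ← 1.300000 + (0.1/6)·(k1 + 2k2 + 2k3 + k4) = 1.488922
y(-0.9) ≈ 1.4889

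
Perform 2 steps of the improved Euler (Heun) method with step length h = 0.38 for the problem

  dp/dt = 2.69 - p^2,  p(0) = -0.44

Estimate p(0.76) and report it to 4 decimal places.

Heun: k1 = f(t_n, p_n); k2 = f(t_n + h, p_n + h·k1); p_{n+1} = p_n + (h/2)·(k1 + k2).
t=0.000000, p=-0.440000:
  k1 = f(0.000000, -0.440000) = 2.496400
  k2 = f(0.380000, 0.508632) = 2.431293
  p ← -0.440000 + (0.38/2)·(2.496400 + 2.431293) = 0.496262
t=0.380000, p=0.496262:
  k1 = f(0.380000, 0.496262) = 2.443724
  k2 = f(0.760000, 1.424877) = 0.659726
  p ← 0.496262 + (0.38/2)·(2.443724 + 0.659726) = 1.085917
p(0.76) ≈ 1.0859

1.0859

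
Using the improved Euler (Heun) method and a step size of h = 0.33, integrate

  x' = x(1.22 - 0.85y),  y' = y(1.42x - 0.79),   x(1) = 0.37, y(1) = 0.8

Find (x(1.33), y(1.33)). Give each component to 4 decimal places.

Heun on (x,y): k1 = f(s_n, state_n); k2 = f(s_n + h, state_n + h·k1); state_{n+1} = state_n + (h/2)·(k1 + k2).
1.000000: (0.370000, 0.800000)
  k1 = (0.199800, -0.211680)
  predictor → (0.435934, 0.730146)
  k2 = (0.261288, -0.124836)
  → (0.446080, 0.744475)
(x(1.33), y(1.33)) ≈ (0.4461, 0.7445)

0.4461, 0.7445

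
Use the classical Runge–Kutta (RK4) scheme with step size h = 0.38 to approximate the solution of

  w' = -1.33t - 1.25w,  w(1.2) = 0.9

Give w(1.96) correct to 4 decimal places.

-0.7213

RK4: k1 = f(t_n, w_n); k2 = f(t_n + h/2, w_n + (h/2)·k1); k3 = f(t_n + h/2, w_n + (h/2)·k2); k4 = f(t_n + h, w_n + h·k3); w_{n+1} = w_n + (h/6)·(k1 + 2k2 + 2k3 + k4).
t=1.200000, w=0.900000:
  k1 = f(1.200000, 0.900000) = -2.721000
  k2 = f(1.390000, 0.383010) = -2.327463
  k3 = f(1.390000, 0.457782) = -2.420928
  k4 = f(1.580000, -0.019953) = -2.076459
  w ← 0.900000 + (0.38/6)·(k1 + 2k2 + 2k3 + k4) = -0.005302
t=1.580000, w=-0.005302:
  k1 = f(1.580000, -0.005302) = -2.094773
  k2 = f(1.770000, -0.403309) = -1.849964
  k3 = f(1.770000, -0.356795) = -1.908106
  k4 = f(1.960000, -0.730382) = -1.693822
  w ← -0.005302 + (0.38/6)·(k1 + 2k2 + 2k3 + k4) = -0.721268
w(1.96) ≈ -0.7213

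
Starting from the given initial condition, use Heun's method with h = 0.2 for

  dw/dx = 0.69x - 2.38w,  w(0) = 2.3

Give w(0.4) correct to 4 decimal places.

0.9777

Heun: k1 = f(x_n, w_n); k2 = f(x_n + h, w_n + h·k1); w_{n+1} = w_n + (h/2)·(k1 + k2).
x=0.000000, w=2.300000:
  k1 = f(0.000000, 2.300000) = -5.474000
  k2 = f(0.200000, 1.205200) = -2.730376
  w ← 2.300000 + (0.2/2)·(-5.474000 + (-2.730376)) = 1.479562
x=0.200000, w=1.479562:
  k1 = f(0.200000, 1.479562) = -3.383359
  k2 = f(0.400000, 0.802891) = -1.634880
  w ← 1.479562 + (0.2/2)·(-3.383359 + (-1.634880)) = 0.977739
w(0.4) ≈ 0.9777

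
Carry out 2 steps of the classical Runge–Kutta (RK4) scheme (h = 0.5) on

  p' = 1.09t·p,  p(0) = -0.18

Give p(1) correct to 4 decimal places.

RK4: k1 = f(t_n, p_n); k2 = f(t_n + h/2, p_n + (h/2)·k1); k3 = f(t_n + h/2, p_n + (h/2)·k2); k4 = f(t_n + h, p_n + h·k3); p_{n+1} = p_n + (h/6)·(k1 + 2k2 + 2k3 + k4).
t=0.000000, p=-0.180000:
  k1 = f(0.000000, -0.180000) = 0.000000
  k2 = f(0.250000, -0.180000) = -0.049050
  k3 = f(0.250000, -0.192263) = -0.052392
  k4 = f(0.500000, -0.206196) = -0.112377
  p ← -0.180000 + (0.5/6)·(k1 + 2k2 + 2k3 + k4) = -0.206272
t=0.500000, p=-0.206272:
  k1 = f(0.500000, -0.206272) = -0.112418
  k2 = f(0.750000, -0.234376) = -0.191603
  k3 = f(0.750000, -0.254172) = -0.207786
  k4 = f(1.000000, -0.310165) = -0.338079
  p ← -0.206272 + (0.5/6)·(k1 + 2k2 + 2k3 + k4) = -0.310378
p(1) ≈ -0.3104

-0.3104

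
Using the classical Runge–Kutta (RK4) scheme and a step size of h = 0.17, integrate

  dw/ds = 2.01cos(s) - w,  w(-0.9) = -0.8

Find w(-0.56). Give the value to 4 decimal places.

-0.1361

RK4: k1 = f(s_n, w_n); k2 = f(s_n + h/2, w_n + (h/2)·k1); k3 = f(s_n + h/2, w_n + (h/2)·k2); k4 = f(s_n + h, w_n + h·k3); w_{n+1} = w_n + (h/6)·(k1 + 2k2 + 2k3 + k4).
s=-0.900000, w=-0.800000:
  k1 = f(-0.900000, -0.800000) = 2.049436
  k2 = f(-0.815000, -0.625798) = 2.004393
  k3 = f(-0.815000, -0.629627) = 2.008222
  k4 = f(-0.730000, -0.458602) = 1.956403
  w ← -0.800000 + (0.17/6)·(k1 + 2k2 + 2k3 + k4) = -0.459120
s=-0.730000, w=-0.459120:
  k1 = f(-0.730000, -0.459120) = 1.956920
  k2 = f(-0.645000, -0.292781) = 1.898972
  k3 = f(-0.645000, -0.297707) = 1.903898
  k4 = f(-0.560000, -0.135457) = 1.838440
  w ← -0.459120 + (0.17/6)·(k1 + 2k2 + 2k3 + k4) = -0.136089
w(-0.56) ≈ -0.1361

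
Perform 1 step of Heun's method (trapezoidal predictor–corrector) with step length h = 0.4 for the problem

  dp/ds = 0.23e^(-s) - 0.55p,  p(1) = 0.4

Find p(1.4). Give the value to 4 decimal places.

Heun: k1 = f(s_n, p_n); k2 = f(s_n + h, p_n + h·k1); p_{n+1} = p_n + (h/2)·(k1 + k2).
s=1.000000, p=0.400000:
  k1 = f(1.000000, 0.400000) = -0.135388
  k2 = f(1.400000, 0.345845) = -0.133497
  p ← 0.400000 + (0.4/2)·(-0.135388 + (-0.133497)) = 0.346223
p(1.4) ≈ 0.3462

0.3462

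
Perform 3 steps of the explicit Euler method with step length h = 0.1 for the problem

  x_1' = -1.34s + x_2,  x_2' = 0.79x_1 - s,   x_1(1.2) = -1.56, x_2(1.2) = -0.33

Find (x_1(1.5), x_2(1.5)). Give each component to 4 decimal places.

-2.2571, -1.1386

Euler on (x_1,x_2): x_1_{n+1} = x_1_n + h·x_1', x_2_{n+1} = x_2_n + h·x_2'.
1.200000: (-1.560000, -0.330000); f=(-1.938000, -2.432400) → (-1.753800, -0.573240)
1.300000: (-1.753800, -0.573240); f=(-2.315240, -2.685502) → (-1.985324, -0.841790)
1.400000: (-1.985324, -0.841790); f=(-2.717790, -2.968406) → (-2.257103, -1.138631)
(x_1(1.5), x_2(1.5)) ≈ (-2.2571, -1.1386)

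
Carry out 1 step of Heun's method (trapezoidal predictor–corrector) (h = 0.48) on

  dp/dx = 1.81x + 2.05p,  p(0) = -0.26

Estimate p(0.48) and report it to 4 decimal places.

-0.4332

Heun: k1 = f(x_n, p_n); k2 = f(x_n + h, p_n + h·k1); p_{n+1} = p_n + (h/2)·(k1 + k2).
x=0.000000, p=-0.260000:
  k1 = f(0.000000, -0.260000) = -0.533000
  k2 = f(0.480000, -0.515840) = -0.188672
  p ← -0.260000 + (0.48/2)·(-0.533000 + (-0.188672)) = -0.433201
p(0.48) ≈ -0.4332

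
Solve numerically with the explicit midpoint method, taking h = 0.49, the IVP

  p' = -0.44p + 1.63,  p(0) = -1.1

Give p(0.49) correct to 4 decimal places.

-0.1758

Midpoint: k1 = f(x_n, p_n); k2 = f(x_n + h/2, p_n + (h/2)·k1); p_{n+1} = p_n + h·k2.
x=0.000000, p=-1.100000:
  k1 = f(0.000000, -1.100000) = 2.114000
  k2 = f(0.245000, -0.582070) = 1.886111
  p ← -1.100000 + 0.49·1.886111 = -0.175806
p(0.49) ≈ -0.1758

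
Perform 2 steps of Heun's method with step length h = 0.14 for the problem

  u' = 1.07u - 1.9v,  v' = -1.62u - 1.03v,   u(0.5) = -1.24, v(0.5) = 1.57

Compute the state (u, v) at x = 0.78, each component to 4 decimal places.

-2.7089, 1.9454

Heun on (u,v): k1 = f(x_n, state_n); k2 = f(x_n + h, state_n + h·k1); state_{n+1} = state_n + (h/2)·(k1 + k2).
0.500000: (-1.240000, 1.570000)
  k1 = (-4.309800, 0.391700)
  predictor → (-1.843372, 1.624838)
  k2 = (-5.059600, 1.312679)
  → (-1.895858, 1.689307)
0.640000: (-1.895858, 1.689307)
  k1 = (-5.238251, 1.331304)
  predictor → (-2.629213, 1.875689)
  k2 = (-6.377067, 2.327365)
  → (-2.708930, 1.945413)
(u(0.78), v(0.78)) ≈ (-2.7089, 1.9454)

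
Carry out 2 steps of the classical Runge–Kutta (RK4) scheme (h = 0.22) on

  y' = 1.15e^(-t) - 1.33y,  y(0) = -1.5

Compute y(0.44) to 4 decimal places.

RK4: k1 = f(t_n, y_n); k2 = f(t_n + h/2, y_n + (h/2)·k1); k3 = f(t_n + h/2, y_n + (h/2)·k2); k4 = f(t_n + h, y_n + h·k3); y_{n+1} = y_n + (h/6)·(k1 + 2k2 + 2k3 + k4).
t=0.000000, y=-1.500000:
  k1 = f(0.000000, -1.500000) = 3.145000
  k2 = f(0.110000, -1.154050) = 2.565096
  k3 = f(0.110000, -1.217839) = 2.649936
  k4 = f(0.220000, -0.917014) = 2.142525
  y ← -1.500000 + (0.22/6)·(k1 + 2k2 + 2k3 + k4) = -0.923688
t=0.220000, y=-0.923688:
  k1 = f(0.220000, -0.923688) = 2.151402
  k2 = f(0.330000, -0.687034) = 1.740518
  k3 = f(0.330000, -0.732231) = 1.800630
  k4 = f(0.440000, -0.527550) = 1.442283
  y ← -0.923688 + (0.22/6)·(k1 + 2k2 + 2k3 + k4) = -0.532236
y(0.44) ≈ -0.5322

-0.5322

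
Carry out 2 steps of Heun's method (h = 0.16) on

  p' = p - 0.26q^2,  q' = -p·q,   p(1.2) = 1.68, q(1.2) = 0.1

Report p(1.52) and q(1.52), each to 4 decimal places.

Heun on (p,q): k1 = f(x_n, state_n); k2 = f(x_n + h, state_n + h·k1); state_{n+1} = state_n + (h/2)·(k1 + k2).
1.200000: (1.680000, 0.100000)
  k1 = (1.677400, -0.168000)
  predictor → (1.948384, 0.073120)
  k2 = (1.946994, -0.142466)
  → (1.969952, 0.075163)
1.360000: (1.969952, 0.075163)
  k1 = (1.968483, -0.148067)
  predictor → (2.284909, 0.051472)
  k2 = (2.284220, -0.117609)
  → (2.310168, 0.053909)
(p(1.52), q(1.52)) ≈ (2.3102, 0.0539)

2.3102, 0.0539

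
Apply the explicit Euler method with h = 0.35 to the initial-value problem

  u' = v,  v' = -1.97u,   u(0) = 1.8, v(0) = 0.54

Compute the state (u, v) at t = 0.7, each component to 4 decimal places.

1.7436, -2.0725

Euler on (u,v): u_{n+1} = u_n + h·u', v_{n+1} = v_n + h·v'.
0.000000: (1.800000, 0.540000); f=(0.540000, -3.546000) → (1.989000, -0.701100)
0.350000: (1.989000, -0.701100); f=(-0.701100, -3.918330) → (1.743615, -2.072515)
(u(0.7), v(0.7)) ≈ (1.7436, -2.0725)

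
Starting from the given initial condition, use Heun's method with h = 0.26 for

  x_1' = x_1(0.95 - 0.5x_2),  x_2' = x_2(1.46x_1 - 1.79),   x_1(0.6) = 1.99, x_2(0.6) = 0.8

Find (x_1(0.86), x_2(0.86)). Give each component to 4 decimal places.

Heun on (x_1,x_2): k1 = f(s_n, state_n); k2 = f(s_n + h, state_n + h·k1); state_{n+1} = state_n + (h/2)·(k1 + k2).
0.600000: (1.990000, 0.800000)
  k1 = (1.094500, 0.892320)
  predictor → (2.274570, 1.032003)
  k2 = (0.987160, 1.579865)
  → (2.260616, 1.121384)
(x_1(0.86), x_2(0.86)) ≈ (2.2606, 1.1214)

2.2606, 1.1214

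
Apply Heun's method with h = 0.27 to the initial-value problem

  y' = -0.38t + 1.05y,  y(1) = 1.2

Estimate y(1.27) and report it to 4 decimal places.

1.4574

Heun: k1 = f(t_n, y_n); k2 = f(t_n + h, y_n + h·k1); y_{n+1} = y_n + (h/2)·(k1 + k2).
t=1.000000, y=1.200000:
  k1 = f(1.000000, 1.200000) = 0.880000
  k2 = f(1.270000, 1.437600) = 1.026880
  y ← 1.200000 + (0.27/2)·(0.880000 + 1.026880) = 1.457429
y(1.27) ≈ 1.4574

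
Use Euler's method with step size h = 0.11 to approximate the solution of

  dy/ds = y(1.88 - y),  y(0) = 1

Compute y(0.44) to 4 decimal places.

1.3659

Euler: y_{n+1} = y_n + h·f(s_n, y_n).
s=0.000000, y=1.000000: f=0.880000 → y ← 1.000000 + 0.11·0.880000 = 1.096800
s=0.110000, y=1.096800: f=0.859014 → y ← 1.096800 + 0.11·0.859014 = 1.191292
s=0.220000, y=1.191292: f=0.820453 → y ← 1.191292 + 0.11·0.820453 = 1.281541
s=0.330000, y=1.281541: f=0.766950 → y ← 1.281541 + 0.11·0.766950 = 1.365906
y(0.44) ≈ 1.3659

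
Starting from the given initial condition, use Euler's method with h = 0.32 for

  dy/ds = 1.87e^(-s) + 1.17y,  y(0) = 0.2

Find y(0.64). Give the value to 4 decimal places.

Euler: y_{n+1} = y_n + h·f(s_n, y_n).
s=0.000000, y=0.200000: f=2.104000 → y ← 0.200000 + 0.32·2.104000 = 0.873280
s=0.320000, y=0.873280: f=2.379636 → y ← 0.873280 + 0.32·2.379636 = 1.634764
y(0.64) ≈ 1.6348

1.6348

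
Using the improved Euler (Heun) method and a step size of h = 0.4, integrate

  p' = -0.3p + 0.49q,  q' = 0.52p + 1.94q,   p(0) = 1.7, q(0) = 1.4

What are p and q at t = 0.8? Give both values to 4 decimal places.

2.6176, 7.6709

Heun on (p,q): k1 = f(t_n, state_n); k2 = f(t_n + h, state_n + h·k1); state_{n+1} = state_n + (h/2)·(k1 + k2).
0.000000: (1.700000, 1.400000)
  k1 = (0.176000, 3.600000)
  predictor → (1.770400, 2.840000)
  k2 = (0.860480, 6.430208)
  → (1.907296, 3.406042)
0.400000: (1.907296, 3.406042)
  k1 = (1.096772, 7.599515)
  predictor → (2.346005, 6.445847)
  k2 = (2.454664, 13.724866)
  → (2.617583, 7.670918)
(p(0.8), q(0.8)) ≈ (2.6176, 7.6709)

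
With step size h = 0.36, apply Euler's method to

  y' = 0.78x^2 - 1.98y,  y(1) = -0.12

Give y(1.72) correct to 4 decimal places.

Euler: y_{n+1} = y_n + h·f(x_n, y_n).
x=1.000000, y=-0.120000: f=1.017600 → y ← -0.120000 + 0.36·1.017600 = 0.246336
x=1.360000, y=0.246336: f=0.954943 → y ← 0.246336 + 0.36·0.954943 = 0.590115
y(1.72) ≈ 0.5901

0.5901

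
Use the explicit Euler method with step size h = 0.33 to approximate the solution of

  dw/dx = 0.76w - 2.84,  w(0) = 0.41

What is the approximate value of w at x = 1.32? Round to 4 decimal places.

-4.4061

Euler: w_{n+1} = w_n + h·f(x_n, w_n).
x=0.000000, w=0.410000: f=-2.528400 → w ← 0.410000 + 0.33·(-2.528400) = -0.424372
x=0.330000, w=-0.424372: f=-3.162523 → w ← -0.424372 + 0.33·(-3.162523) = -1.468004
x=0.660000, w=-1.468004: f=-3.955683 → w ← -1.468004 + 0.33·(-3.955683) = -2.773380
x=0.990000, w=-2.773380: f=-4.947769 → w ← -2.773380 + 0.33·(-4.947769) = -4.406144
w(1.32) ≈ -4.4061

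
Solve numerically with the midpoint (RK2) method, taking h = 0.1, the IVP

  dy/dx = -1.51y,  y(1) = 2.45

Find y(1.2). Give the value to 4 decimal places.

1.8137

Midpoint: k1 = f(x_n, y_n); k2 = f(x_n + h/2, y_n + (h/2)·k1); y_{n+1} = y_n + h·k2.
x=1.000000, y=2.450000:
  k1 = f(1.000000, 2.450000) = -3.699500
  k2 = f(1.050000, 2.265025) = -3.420188
  y ← 2.450000 + 0.1·(-3.420188) = 2.107981
x=1.100000, y=2.107981:
  k1 = f(1.100000, 2.107981) = -3.183052
  k2 = f(1.150000, 1.948829) = -2.942731
  y ← 2.107981 + 0.1·(-2.942731) = 1.813708
y(1.2) ≈ 1.8137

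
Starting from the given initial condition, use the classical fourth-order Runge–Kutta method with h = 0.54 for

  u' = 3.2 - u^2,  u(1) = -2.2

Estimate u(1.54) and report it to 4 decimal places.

-7.3570

RK4: k1 = f(t_n, u_n); k2 = f(t_n + h/2, u_n + (h/2)·k1); k3 = f(t_n + h/2, u_n + (h/2)·k2); k4 = f(t_n + h, u_n + h·k3); u_{n+1} = u_n + (h/6)·(k1 + 2k2 + 2k3 + k4).
t=1.000000, u=-2.200000:
  k1 = f(1.000000, -2.200000) = -1.640000
  k2 = f(1.270000, -2.642800) = -3.784392
  k3 = f(1.270000, -3.221786) = -7.179904
  k4 = f(1.540000, -6.077148) = -33.731728
  u ← -2.200000 + (0.54/6)·(k1 + 2k2 + 2k3 + k4) = -7.357029
u(1.54) ≈ -7.3570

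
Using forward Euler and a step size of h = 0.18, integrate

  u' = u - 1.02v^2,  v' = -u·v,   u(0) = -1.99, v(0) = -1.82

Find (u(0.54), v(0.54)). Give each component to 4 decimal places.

Euler on (u,v): u_{n+1} = u_n + h·u', v_{n+1} = v_n + h·v'.
0.000000: (-1.990000, -1.820000); f=(-5.368648, -3.621800) → (-2.956357, -2.471924)
0.180000: (-2.956357, -2.471924); f=(-9.188973, -7.307889) → (-4.610372, -3.787344)
0.360000: (-4.610372, -3.787344); f=(-19.241226, -17.461064) → (-8.073792, -6.930336)
(u(0.54), v(0.54)) ≈ (-8.0738, -6.9303)

-8.0738, -6.9303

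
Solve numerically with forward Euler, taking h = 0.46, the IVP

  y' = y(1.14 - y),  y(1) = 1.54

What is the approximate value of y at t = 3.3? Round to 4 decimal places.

1.1449

Euler: y_{n+1} = y_n + h·f(t_n, y_n).
t=1.000000, y=1.540000: f=-0.616000 → y ← 1.540000 + 0.46·(-0.616000) = 1.256640
t=1.460000, y=1.256640: f=-0.146574 → y ← 1.256640 + 0.46·(-0.146574) = 1.189216
t=1.920000, y=1.189216: f=-0.058528 → y ← 1.189216 + 0.46·(-0.058528) = 1.162293
t=2.380000, y=1.162293: f=-0.025911 → y ← 1.162293 + 0.46·(-0.025911) = 1.150374
t=2.840000, y=1.150374: f=-0.011934 → y ← 1.150374 + 0.46·(-0.011934) = 1.144884
y(3.3) ≈ 1.1449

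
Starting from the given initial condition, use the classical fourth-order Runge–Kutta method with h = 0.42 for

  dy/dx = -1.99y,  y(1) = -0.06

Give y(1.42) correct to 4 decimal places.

-0.0262

RK4: k1 = f(x_n, y_n); k2 = f(x_n + h/2, y_n + (h/2)·k1); k3 = f(x_n + h/2, y_n + (h/2)·k2); k4 = f(x_n + h, y_n + h·k3); y_{n+1} = y_n + (h/6)·(k1 + 2k2 + 2k3 + k4).
x=1.000000, y=-0.060000:
  k1 = f(1.000000, -0.060000) = 0.119400
  k2 = f(1.210000, -0.034926) = 0.069503
  k3 = f(1.210000, -0.045404) = 0.090355
  k4 = f(1.420000, -0.022051) = 0.043881
  y ← -0.060000 + (0.42/6)·(k1 + 2k2 + 2k3 + k4) = -0.026190
y(1.42) ≈ -0.0262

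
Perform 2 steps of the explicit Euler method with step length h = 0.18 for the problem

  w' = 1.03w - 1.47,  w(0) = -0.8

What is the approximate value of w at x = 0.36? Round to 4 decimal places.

Euler: w_{n+1} = w_n + h·f(x_n, w_n).
x=0.000000, w=-0.800000: f=-2.294000 → w ← -0.800000 + 0.18·(-2.294000) = -1.212920
x=0.180000, w=-1.212920: f=-2.719308 → w ← -1.212920 + 0.18·(-2.719308) = -1.702395
w(0.36) ≈ -1.7024

-1.7024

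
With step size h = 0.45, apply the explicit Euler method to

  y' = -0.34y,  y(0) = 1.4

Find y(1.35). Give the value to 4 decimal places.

Euler: y_{n+1} = y_n + h·f(s_n, y_n).
s=0.000000, y=1.400000: f=-0.476000 → y ← 1.400000 + 0.45·(-0.476000) = 1.185800
s=0.450000, y=1.185800: f=-0.403172 → y ← 1.185800 + 0.45·(-0.403172) = 1.004373
s=0.900000, y=1.004373: f=-0.341487 → y ← 1.004373 + 0.45·(-0.341487) = 0.850704
y(1.35) ≈ 0.8507

0.8507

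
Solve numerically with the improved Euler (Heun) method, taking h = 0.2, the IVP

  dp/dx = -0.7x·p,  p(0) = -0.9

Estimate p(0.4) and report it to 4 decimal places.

-0.8508

Heun: k1 = f(x_n, p_n); k2 = f(x_n + h, p_n + h·k1); p_{n+1} = p_n + (h/2)·(k1 + k2).
x=0.000000, p=-0.900000:
  k1 = f(0.000000, -0.900000) = 0.000000
  k2 = f(0.200000, -0.900000) = 0.126000
  p ← -0.900000 + (0.2/2)·(0.000000 + 0.126000) = -0.887400
x=0.200000, p=-0.887400:
  k1 = f(0.200000, -0.887400) = 0.124236
  k2 = f(0.400000, -0.862553) = 0.241515
  p ← -0.887400 + (0.2/2)·(0.124236 + 0.241515) = -0.850825
p(0.4) ≈ -0.8508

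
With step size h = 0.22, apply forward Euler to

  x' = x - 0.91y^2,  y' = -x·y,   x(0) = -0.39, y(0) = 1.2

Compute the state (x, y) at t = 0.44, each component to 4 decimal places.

-1.2721, 1.5220

Euler on (x,y): x_{n+1} = x_n + h·x', y_{n+1} = y_n + h·y'.
0.000000: (-0.390000, 1.200000); f=(-1.700400, 0.468000) → (-0.764088, 1.302960)
0.220000: (-0.764088, 1.302960); f=(-2.308999, 0.995576) → (-1.272068, 1.521987)
(x(0.44), y(0.44)) ≈ (-1.2721, 1.5220)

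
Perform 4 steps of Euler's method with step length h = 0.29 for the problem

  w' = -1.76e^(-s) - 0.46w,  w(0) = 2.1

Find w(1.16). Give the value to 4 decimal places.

Euler: w_{n+1} = w_n + h·f(s_n, w_n).
s=0.000000, w=2.100000: f=-2.726000 → w ← 2.100000 + 0.29·(-2.726000) = 1.309460
s=0.290000, w=1.309460: f=-1.919295 → w ← 1.309460 + 0.29·(-1.919295) = 0.752864
s=0.580000, w=0.752864: f=-1.331739 → w ← 0.752864 + 0.29·(-1.331739) = 0.366660
s=0.870000, w=0.366660: f=-0.906018 → w ← 0.366660 + 0.29·(-0.906018) = 0.103915
w(1.16) ≈ 0.1039

0.1039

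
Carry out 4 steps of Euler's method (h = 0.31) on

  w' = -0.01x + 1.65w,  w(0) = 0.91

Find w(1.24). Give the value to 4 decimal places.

Euler: w_{n+1} = w_n + h·f(x_n, w_n).
x=0.000000, w=0.910000: f=1.501500 → w ← 0.910000 + 0.31·1.501500 = 1.375465
x=0.310000, w=1.375465: f=2.266417 → w ← 1.375465 + 0.31·2.266417 = 2.078054
x=0.620000, w=2.078054: f=3.422590 → w ← 2.078054 + 0.31·3.422590 = 3.139057
x=0.930000, w=3.139057: f=5.170144 → w ← 3.139057 + 0.31·5.170144 = 4.741802
w(1.24) ≈ 4.7418

4.7418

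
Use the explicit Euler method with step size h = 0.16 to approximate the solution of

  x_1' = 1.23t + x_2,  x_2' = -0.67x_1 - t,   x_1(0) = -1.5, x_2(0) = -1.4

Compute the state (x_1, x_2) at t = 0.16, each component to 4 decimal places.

-1.7240, -1.2392

Euler on (x_1,x_2): x_1_{n+1} = x_1_n + h·x_1', x_2_{n+1} = x_2_n + h·x_2'.
0.000000: (-1.500000, -1.400000); f=(-1.400000, 1.005000) → (-1.724000, -1.239200)
(x_1(0.16), x_2(0.16)) ≈ (-1.7240, -1.2392)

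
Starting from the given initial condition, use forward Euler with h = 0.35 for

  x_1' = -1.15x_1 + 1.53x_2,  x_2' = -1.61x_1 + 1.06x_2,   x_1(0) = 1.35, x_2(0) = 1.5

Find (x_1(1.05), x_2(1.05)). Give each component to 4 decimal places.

1.4549, 0.2588

Euler on (x_1,x_2): x_1_{n+1} = x_1_n + h·x_1', x_2_{n+1} = x_2_n + h·x_2'.
0.000000: (1.350000, 1.500000); f=(0.742500, -0.583500) → (1.609875, 1.295775)
0.350000: (1.609875, 1.295775); f=(0.131179, -1.218377) → (1.655788, 0.869343)
0.700000: (1.655788, 0.869343); f=(-0.574061, -1.744315) → (1.454866, 0.258833)
(x_1(1.05), x_2(1.05)) ≈ (1.4549, 0.2588)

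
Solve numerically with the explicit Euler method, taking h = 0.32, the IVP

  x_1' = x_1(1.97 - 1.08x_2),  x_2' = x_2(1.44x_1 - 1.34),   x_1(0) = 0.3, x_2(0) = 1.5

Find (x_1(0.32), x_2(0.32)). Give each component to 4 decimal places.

Euler on (x_1,x_2): x_1_{n+1} = x_1_n + h·x_1', x_2_{n+1} = x_2_n + h·x_2'.
0.000000: (0.300000, 1.500000); f=(0.105000, -1.362000) → (0.333600, 1.064160)
(x_1(0.32), x_2(0.32)) ≈ (0.3336, 1.0642)

0.3336, 1.0642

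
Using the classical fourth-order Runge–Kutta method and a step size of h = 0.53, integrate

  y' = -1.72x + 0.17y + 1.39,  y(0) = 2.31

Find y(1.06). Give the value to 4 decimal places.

3.3536

RK4: k1 = f(x_n, y_n); k2 = f(x_n + h/2, y_n + (h/2)·k1); k3 = f(x_n + h/2, y_n + (h/2)·k2); k4 = f(x_n + h, y_n + h·k3); y_{n+1} = y_n + (h/6)·(k1 + 2k2 + 2k3 + k4).
x=0.000000, y=2.310000:
  k1 = f(0.000000, 2.310000) = 1.782700
  k2 = f(0.265000, 2.782415) = 1.407211
  k3 = f(0.265000, 2.682911) = 1.390295
  k4 = f(0.530000, 3.046856) = 0.996366
  y ← 2.310000 + (0.53/6)·(k1 + 2k2 + 2k3 + k4) = 3.049710
x=0.530000, y=3.049710:
  k1 = f(0.530000, 3.049710) = 0.996851
  k2 = f(0.795000, 3.313876) = 0.585959
  k3 = f(0.795000, 3.204989) = 0.567448
  k4 = f(1.060000, 3.350458) = 0.136378
  y ← 3.049710 + (0.53/6)·(k1 + 2k2 + 2k3 + k4) = 3.353581
y(1.06) ≈ 3.3536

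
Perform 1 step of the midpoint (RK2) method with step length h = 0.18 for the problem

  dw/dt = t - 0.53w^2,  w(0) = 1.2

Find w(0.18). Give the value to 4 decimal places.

Midpoint: k1 = f(t_n, w_n); k2 = f(t_n + h/2, w_n + (h/2)·k1); w_{n+1} = w_n + h·k2.
t=0.000000, w=1.200000:
  k1 = f(0.000000, 1.200000) = -0.763200
  k2 = f(0.090000, 1.131312) = -0.588329
  w ← 1.200000 + 0.18·(-0.588329) = 1.094101
w(0.18) ≈ 1.0941

1.0941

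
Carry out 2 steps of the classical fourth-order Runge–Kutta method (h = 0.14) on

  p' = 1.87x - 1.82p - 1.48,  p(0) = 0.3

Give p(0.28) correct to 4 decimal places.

RK4: k1 = f(x_n, p_n); k2 = f(x_n + h/2, p_n + (h/2)·k1); k3 = f(x_n + h/2, p_n + (h/2)·k2); k4 = f(x_n + h, p_n + h·k3); p_{n+1} = p_n + (h/6)·(k1 + 2k2 + 2k3 + k4).
x=0.000000, p=0.300000:
  k1 = f(0.000000, 0.300000) = -2.026000
  k2 = f(0.070000, 0.158180) = -1.636988
  k3 = f(0.070000, 0.185411) = -1.686548
  k4 = f(0.140000, 0.063883) = -1.334468
  p ← 0.300000 + (0.14/6)·(k1 + 2k2 + 2k3 + k4) = 0.066491
x=0.140000, p=0.066491:
  k1 = f(0.140000, 0.066491) = -1.339213
  k2 = f(0.210000, -0.027254) = -1.037697
  k3 = f(0.210000, -0.006148) = -1.076111
  k4 = f(0.280000, -0.084165) = -0.803220
  p ← 0.066491 + (0.14/6)·(k1 + 2k2 + 2k3 + k4) = -0.082144
p(0.28) ≈ -0.0821

-0.0821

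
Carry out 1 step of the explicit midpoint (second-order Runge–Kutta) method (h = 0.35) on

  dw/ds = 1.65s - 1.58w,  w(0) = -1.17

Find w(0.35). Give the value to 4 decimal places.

-0.6008

Midpoint: k1 = f(s_n, w_n); k2 = f(s_n + h/2, w_n + (h/2)·k1); w_{n+1} = w_n + h·k2.
s=0.000000, w=-1.170000:
  k1 = f(0.000000, -1.170000) = 1.848600
  k2 = f(0.175000, -0.846495) = 1.626212
  w ← -1.170000 + 0.35·1.626212 = -0.600826
w(0.35) ≈ -0.6008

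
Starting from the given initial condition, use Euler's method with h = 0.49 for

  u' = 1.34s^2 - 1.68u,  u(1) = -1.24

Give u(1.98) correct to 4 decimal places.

1.5350

Euler: u_{n+1} = u_n + h·f(s_n, u_n).
s=1.000000, u=-1.240000: f=3.423200 → u ← -1.240000 + 0.49·3.423200 = 0.437368
s=1.490000, u=0.437368: f=2.240156 → u ← 0.437368 + 0.49·2.240156 = 1.535044
u(1.98) ≈ 1.5350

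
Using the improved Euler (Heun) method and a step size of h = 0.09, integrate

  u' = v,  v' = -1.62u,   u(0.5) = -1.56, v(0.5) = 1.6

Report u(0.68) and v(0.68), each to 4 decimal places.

Heun on (u,v): k1 = f(t_n, state_n); k2 = f(t_n + h, state_n + h·k1); state_{n+1} = state_n + (h/2)·(k1 + k2).
0.500000: (-1.560000, 1.600000)
  k1 = (1.600000, 2.527200)
  predictor → (-1.416000, 1.827448)
  k2 = (1.827448, 2.293920)
  → (-1.405765, 1.816950)
0.590000: (-1.405765, 1.816950)
  k1 = (1.816950, 2.277339)
  predictor → (-1.242239, 2.021911)
  k2 = (2.021911, 2.012428)
  → (-1.233016, 2.009990)
(u(0.68), v(0.68)) ≈ (-1.2330, 2.0100)

-1.2330, 2.0100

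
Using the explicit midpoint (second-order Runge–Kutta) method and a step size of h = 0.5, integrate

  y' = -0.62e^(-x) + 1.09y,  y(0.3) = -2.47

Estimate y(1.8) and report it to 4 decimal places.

-13.0260

Midpoint: k1 = f(x_n, y_n); k2 = f(x_n + h/2, y_n + (h/2)·k1); y_{n+1} = y_n + h·k2.
x=0.300000, y=-2.470000:
  k1 = f(0.300000, -2.470000) = -3.151607
  k2 = f(0.550000, -3.257902) = -3.908822
  y ← -2.470000 + 0.5·(-3.908822) = -4.424411
x=0.800000, y=-4.424411:
  k1 = f(0.800000, -4.424411) = -5.101192
  k2 = f(1.050000, -5.699709) = -6.429644
  y ← -4.424411 + 0.5·(-6.429644) = -7.639233
x=1.300000, y=-7.639233:
  k1 = f(1.300000, -7.639233) = -8.495734
  k2 = f(1.550000, -9.763166) = -10.773445
  y ← -7.639233 + 0.5·(-10.773445) = -13.025956
y(1.8) ≈ -13.0260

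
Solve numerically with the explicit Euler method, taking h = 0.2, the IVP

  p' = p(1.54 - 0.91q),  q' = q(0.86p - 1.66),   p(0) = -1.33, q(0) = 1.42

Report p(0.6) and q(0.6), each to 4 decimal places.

-2.1000, 0.1017

Euler on (p,q): p_{n+1} = p_n + h·p', q_{n+1} = q_n + h·q'.
0.000000: (-1.330000, 1.420000); f=(-0.329574, -3.981396) → (-1.395915, 0.623721)
0.200000: (-1.395915, 0.623721); f=(-1.357407, -1.784145) → (-1.667396, 0.266892)
0.400000: (-1.667396, 0.266892); f=(-2.162827, -0.825753) → (-2.099962, 0.101741)
(p(0.6), q(0.6)) ≈ (-2.1000, 0.1017)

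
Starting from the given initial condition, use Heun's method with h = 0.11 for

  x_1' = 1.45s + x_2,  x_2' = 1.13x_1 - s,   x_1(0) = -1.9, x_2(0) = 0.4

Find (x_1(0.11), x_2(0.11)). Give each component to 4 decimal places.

Heun on (x_1,x_2): k1 = f(s_n, state_n); k2 = f(s_n + h, state_n + h·k1); state_{n+1} = state_n + (h/2)·(k1 + k2).
0.000000: (-1.900000, 0.400000)
  k1 = (0.400000, -2.147000)
  predictor → (-1.856000, 0.163830)
  k2 = (0.323330, -2.207280)
  → (-1.860217, 0.160515)
(x_1(0.11), x_2(0.11)) ≈ (-1.8602, 0.1605)

-1.8602, 0.1605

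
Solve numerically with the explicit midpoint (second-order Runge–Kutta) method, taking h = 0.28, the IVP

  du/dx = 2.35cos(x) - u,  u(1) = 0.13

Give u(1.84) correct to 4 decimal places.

0.1558

Midpoint: k1 = f(x_n, u_n); k2 = f(x_n + h/2, u_n + (h/2)·k1); u_{n+1} = u_n + h·k2.
x=1.000000, u=0.130000:
  k1 = f(1.000000, 0.130000) = 1.139710
  k2 = f(1.140000, 0.289559) = 0.691788
  u ← 0.130000 + 0.28·0.691788 = 0.323701
x=1.280000, u=0.323701:
  k1 = f(1.280000, 0.323701) = 0.350080
  k2 = f(1.420000, 0.372712) = -0.019682
  u ← 0.323701 + 0.28·(-0.019682) = 0.318190
x=1.560000, u=0.318190:
  k1 = f(1.560000, 0.318190) = -0.292819
  k2 = f(1.700000, 0.277195) = -0.579980
  u ← 0.318190 + 0.28·(-0.579980) = 0.155795
u(1.84) ≈ 0.1558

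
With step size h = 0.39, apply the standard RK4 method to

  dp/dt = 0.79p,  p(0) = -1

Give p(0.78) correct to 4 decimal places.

-1.8518

RK4: k1 = f(t_n, p_n); k2 = f(t_n + h/2, p_n + (h/2)·k1); k3 = f(t_n + h/2, p_n + (h/2)·k2); k4 = f(t_n + h, p_n + h·k3); p_{n+1} = p_n + (h/6)·(k1 + 2k2 + 2k3 + k4).
t=0.000000, p=-1.000000:
  k1 = f(0.000000, -1.000000) = -0.790000
  k2 = f(0.195000, -1.154050) = -0.911700
  k3 = f(0.195000, -1.177781) = -0.930447
  k4 = f(0.390000, -1.362874) = -1.076671
  p ← -1.000000 + (0.39/6)·(k1 + 2k2 + 2k3 + k4) = -1.360813
t=0.390000, p=-1.360813:
  k1 = f(0.390000, -1.360813) = -1.075042
  k2 = f(0.585000, -1.570446) = -1.240652
  k3 = f(0.585000, -1.602740) = -1.266165
  k4 = f(0.780000, -1.854617) = -1.465147
  p ← -1.360813 + (0.39/6)·(k1 + 2k2 + 2k3 + k4) = -1.851811
p(0.78) ≈ -1.8518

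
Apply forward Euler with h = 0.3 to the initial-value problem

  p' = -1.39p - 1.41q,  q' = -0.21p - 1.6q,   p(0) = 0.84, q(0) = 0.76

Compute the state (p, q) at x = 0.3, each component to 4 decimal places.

Euler on (p,q): p_{n+1} = p_n + h·p', q_{n+1} = q_n + h·q'.
0.000000: (0.840000, 0.760000); f=(-2.239200, -1.392400) → (0.168240, 0.342280)
(p(0.3), q(0.3)) ≈ (0.1682, 0.3423)

0.1682, 0.3423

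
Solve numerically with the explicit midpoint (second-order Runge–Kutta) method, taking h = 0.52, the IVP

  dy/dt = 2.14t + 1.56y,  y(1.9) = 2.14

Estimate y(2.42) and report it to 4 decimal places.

Midpoint: k1 = f(t_n, y_n); k2 = f(t_n + h/2, y_n + (h/2)·k1); y_{n+1} = y_n + h·k2.
t=1.900000, y=2.140000:
  k1 = f(1.900000, 2.140000) = 7.404400
  k2 = f(2.160000, 4.065144) = 10.964025
  y ← 2.140000 + 0.52·10.964025 = 7.841293
y(2.42) ≈ 7.8413

7.8413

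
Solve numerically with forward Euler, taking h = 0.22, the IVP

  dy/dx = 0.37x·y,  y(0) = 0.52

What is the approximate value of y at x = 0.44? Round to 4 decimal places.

Euler: y_{n+1} = y_n + h·f(x_n, y_n).
x=0.000000, y=0.520000: f=0.000000 → y ← 0.520000 + 0.22·0.000000 = 0.520000
x=0.220000, y=0.520000: f=0.042328 → y ← 0.520000 + 0.22·0.042328 = 0.529312
y(0.44) ≈ 0.5293

0.5293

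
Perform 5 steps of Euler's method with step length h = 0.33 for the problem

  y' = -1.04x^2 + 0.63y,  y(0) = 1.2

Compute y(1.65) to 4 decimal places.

1.7973

Euler: y_{n+1} = y_n + h·f(x_n, y_n).
x=0.000000, y=1.200000: f=0.756000 → y ← 1.200000 + 0.33·0.756000 = 1.449480
x=0.330000, y=1.449480: f=0.799916 → y ← 1.449480 + 0.33·0.799916 = 1.713452
x=0.660000, y=1.713452: f=0.626451 → y ← 1.713452 + 0.33·0.626451 = 1.920181
x=0.990000, y=1.920181: f=0.190410 → y ← 1.920181 + 0.33·0.190410 = 1.983017
x=1.320000, y=1.983017: f=-0.562796 → y ← 1.983017 + 0.33·(-0.562796) = 1.797294
y(1.65) ≈ 1.7973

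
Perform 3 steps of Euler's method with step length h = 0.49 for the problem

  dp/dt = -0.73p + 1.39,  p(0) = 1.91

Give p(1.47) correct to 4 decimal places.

1.9057

Euler: p_{n+1} = p_n + h·f(t_n, p_n).
t=0.000000, p=1.910000: f=-0.004300 → p ← 1.910000 + 0.49·(-0.004300) = 1.907893
t=0.490000, p=1.907893: f=-0.002762 → p ← 1.907893 + 0.49·(-0.002762) = 1.906540
t=0.980000, p=1.906540: f=-0.001774 → p ← 1.906540 + 0.49·(-0.001774) = 1.905670
p(1.47) ≈ 1.9057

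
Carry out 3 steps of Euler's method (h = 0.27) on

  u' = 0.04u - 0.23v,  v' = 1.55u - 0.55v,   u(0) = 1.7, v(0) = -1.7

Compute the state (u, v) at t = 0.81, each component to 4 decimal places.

1.9013, 0.9069

Euler on (u,v): u_{n+1} = u_n + h·u', v_{n+1} = v_n + h·v'.
0.000000: (1.700000, -1.700000); f=(0.459000, 3.570000) → (1.823930, -0.736100)
0.270000: (1.823930, -0.736100); f=(0.242260, 3.231947) → (1.889340, 0.136526)
0.540000: (1.889340, 0.136526); f=(0.044173, 2.853388) → (1.901267, 0.906940)
(u(0.81), v(0.81)) ≈ (1.9013, 0.9069)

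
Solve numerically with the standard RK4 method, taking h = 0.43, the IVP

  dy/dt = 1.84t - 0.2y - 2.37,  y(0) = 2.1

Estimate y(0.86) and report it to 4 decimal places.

RK4: k1 = f(t_n, y_n); k2 = f(t_n + h/2, y_n + (h/2)·k1); k3 = f(t_n + h/2, y_n + (h/2)·k2); k4 = f(t_n + h, y_n + h·k3); y_{n+1} = y_n + (h/6)·(k1 + 2k2 + 2k3 + k4).
t=0.000000, y=2.100000:
  k1 = f(0.000000, 2.100000) = -2.790000
  k2 = f(0.215000, 1.500150) = -2.274430
  k3 = f(0.215000, 1.610998) = -2.296600
  k4 = f(0.430000, 1.112462) = -1.801292
  y ← 2.100000 + (0.43/6)·(k1 + 2k2 + 2k3 + k4) = 1.115776
t=0.430000, y=1.115776:
  k1 = f(0.430000, 1.115776) = -1.801955
  k2 = f(0.645000, 0.728356) = -1.328871
  k3 = f(0.645000, 0.830069) = -1.349214
  k4 = f(0.860000, 0.535615) = -0.894723
  y ← 1.115776 + (0.43/6)·(k1 + 2k2 + 2k3 + k4) = 0.538656
y(0.86) ≈ 0.5387

0.5387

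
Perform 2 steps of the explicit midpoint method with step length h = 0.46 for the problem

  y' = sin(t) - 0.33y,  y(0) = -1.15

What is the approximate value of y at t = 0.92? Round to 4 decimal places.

-0.4825

Midpoint: k1 = f(t_n, y_n); k2 = f(t_n + h/2, y_n + (h/2)·k1); y_{n+1} = y_n + h·k2.
t=0.000000, y=-1.150000:
  k1 = f(0.000000, -1.150000) = 0.379500
  k2 = f(0.230000, -1.062715) = 0.578673
  y ← -1.150000 + 0.46·0.578673 = -0.883810
t=0.460000, y=-0.883810:
  k1 = f(0.460000, -0.883810) = 0.735605
  k2 = f(0.690000, -0.714621) = 0.872362
  y ← -0.883810 + 0.46·0.872362 = -0.482524
y(0.92) ≈ -0.4825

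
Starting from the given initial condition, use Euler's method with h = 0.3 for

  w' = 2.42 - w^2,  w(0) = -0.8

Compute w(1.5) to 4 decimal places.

1.5472

Euler: w_{n+1} = w_n + h·f(s_n, w_n).
s=0.000000, w=-0.800000: f=1.780000 → w ← -0.800000 + 0.3·1.780000 = -0.266000
s=0.300000, w=-0.266000: f=2.349244 → w ← -0.266000 + 0.3·2.349244 = 0.438773
s=0.600000, w=0.438773: f=2.227478 → w ← 0.438773 + 0.3·2.227478 = 1.107017
s=0.900000, w=1.107017: f=1.194514 → w ← 1.107017 + 0.3·1.194514 = 1.465371
s=1.200000, w=1.465371: f=0.272688 → w ← 1.465371 + 0.3·0.272688 = 1.547177
w(1.5) ≈ 1.5472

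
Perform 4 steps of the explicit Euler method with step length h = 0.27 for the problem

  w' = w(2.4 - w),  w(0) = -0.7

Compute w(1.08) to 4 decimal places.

Euler: w_{n+1} = w_n + h·f(x_n, w_n).
x=0.000000, w=-0.700000: f=-2.170000 → w ← -0.700000 + 0.27·(-2.170000) = -1.285900
x=0.270000, w=-1.285900: f=-4.739699 → w ← -1.285900 + 0.27·(-4.739699) = -2.565619
x=0.540000, w=-2.565619: f=-12.739884 → w ← -2.565619 + 0.27·(-12.739884) = -6.005387
x=0.810000, w=-6.005387: f=-50.477607 → w ← -6.005387 + 0.27·(-50.477607) = -19.634341
w(1.08) ≈ -19.6343

-19.6343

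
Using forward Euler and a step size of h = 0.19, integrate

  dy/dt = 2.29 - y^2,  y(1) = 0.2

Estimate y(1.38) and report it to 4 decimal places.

0.9878

Euler: y_{n+1} = y_n + h·f(t_n, y_n).
t=1.000000, y=0.200000: f=2.250000 → y ← 0.200000 + 0.19·2.250000 = 0.627500
t=1.190000, y=0.627500: f=1.896244 → y ← 0.627500 + 0.19·1.896244 = 0.987786
y(1.38) ≈ 0.9878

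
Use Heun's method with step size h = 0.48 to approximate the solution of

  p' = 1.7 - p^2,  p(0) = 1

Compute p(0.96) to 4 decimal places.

Heun: k1 = f(x_n, p_n); k2 = f(x_n + h, p_n + h·k1); p_{n+1} = p_n + (h/2)·(k1 + k2).
x=0.000000, p=1.000000:
  k1 = f(0.000000, 1.000000) = 0.700000
  k2 = f(0.480000, 1.336000) = -0.084896
  p ← 1.000000 + (0.48/2)·(0.700000 + (-0.084896)) = 1.147625
x=0.480000, p=1.147625:
  k1 = f(0.480000, 1.147625) = 0.382957
  k2 = f(0.960000, 1.331444) = -0.072744
  p ← 1.147625 + (0.48/2)·(0.382957 + (-0.072744)) = 1.222076
p(0.96) ≈ 1.2221

1.2221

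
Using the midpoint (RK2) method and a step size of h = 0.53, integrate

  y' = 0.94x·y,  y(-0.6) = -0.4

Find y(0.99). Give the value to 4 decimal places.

Midpoint: k1 = f(x_n, y_n); k2 = f(x_n + h/2, y_n + (h/2)·k1); y_{n+1} = y_n + h·k2.
x=-0.600000, y=-0.400000:
  k1 = f(-0.600000, -0.400000) = 0.225600
  k2 = f(-0.335000, -0.340216) = 0.107134
  y ← -0.400000 + 0.53·0.107134 = -0.343219
x=-0.070000, y=-0.343219:
  k1 = f(-0.070000, -0.343219) = 0.022584
  k2 = f(0.195000, -0.337234) = -0.061815
  y ← -0.343219 + 0.53·(-0.061815) = -0.375981
x=0.460000, y=-0.375981:
  k1 = f(0.460000, -0.375981) = -0.162574
  k2 = f(0.725000, -0.419063) = -0.285591
  y ← -0.375981 + 0.53·(-0.285591) = -0.527344
y(0.99) ≈ -0.5273

-0.5273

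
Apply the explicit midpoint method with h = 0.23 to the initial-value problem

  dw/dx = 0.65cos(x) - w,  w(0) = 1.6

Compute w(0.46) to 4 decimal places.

Midpoint: k1 = f(x_n, w_n); k2 = f(x_n + h/2, w_n + (h/2)·k1); w_{n+1} = w_n + h·k2.
x=0.000000, w=1.600000:
  k1 = f(0.000000, 1.600000) = -0.950000
  k2 = f(0.115000, 1.490750) = -0.845043
  w ← 1.600000 + 0.23·(-0.845043) = 1.405640
x=0.230000, w=1.405640:
  k1 = f(0.230000, 1.405640) = -0.772757
  k2 = f(0.345000, 1.316773) = -0.705074
  w ← 1.405640 + 0.23·(-0.705074) = 1.243473
w(0.46) ≈ 1.2435

1.2435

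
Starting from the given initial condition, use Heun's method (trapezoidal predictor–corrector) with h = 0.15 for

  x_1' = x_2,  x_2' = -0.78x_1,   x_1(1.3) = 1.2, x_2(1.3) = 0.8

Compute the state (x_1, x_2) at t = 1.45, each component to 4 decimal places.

1.3095, 0.6526

Heun on (x_1,x_2): k1 = f(t_n, state_n); k2 = f(t_n + h, state_n + h·k1); state_{n+1} = state_n + (h/2)·(k1 + k2).
1.300000: (1.200000, 0.800000)
  k1 = (0.800000, -0.936000)
  predictor → (1.320000, 0.659600)
  k2 = (0.659600, -1.029600)
  → (1.309470, 0.652580)
(x_1(1.45), x_2(1.45)) ≈ (1.3095, 0.6526)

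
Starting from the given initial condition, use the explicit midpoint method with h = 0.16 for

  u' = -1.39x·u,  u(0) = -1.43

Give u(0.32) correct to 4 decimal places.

Midpoint: k1 = f(x_n, u_n); k2 = f(x_n + h/2, u_n + (h/2)·k1); u_{n+1} = u_n + h·k2.
x=0.000000, u=-1.430000:
  k1 = f(0.000000, -1.430000) = 0.000000
  k2 = f(0.080000, -1.430000) = 0.159016
  u ← -1.430000 + 0.16·0.159016 = -1.404557
x=0.160000, u=-1.404557:
  k1 = f(0.160000, -1.404557) = 0.312374
  k2 = f(0.240000, -1.379568) = 0.460224
  u ← -1.404557 + 0.16·0.460224 = -1.330922
u(0.32) ≈ -1.3309

-1.3309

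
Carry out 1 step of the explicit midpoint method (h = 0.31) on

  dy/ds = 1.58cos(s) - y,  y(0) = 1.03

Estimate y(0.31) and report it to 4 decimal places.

1.1682

Midpoint: k1 = f(s_n, y_n); k2 = f(s_n + h/2, y_n + (h/2)·k1); y_{n+1} = y_n + h·k2.
s=0.000000, y=1.030000:
  k1 = f(0.000000, 1.030000) = 0.550000
  k2 = f(0.155000, 1.115250) = 0.445808
  y ← 1.030000 + 0.31·0.445808 = 1.168201
y(0.31) ≈ 1.1682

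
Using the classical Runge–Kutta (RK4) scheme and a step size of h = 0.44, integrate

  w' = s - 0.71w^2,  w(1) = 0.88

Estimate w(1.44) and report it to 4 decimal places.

RK4: k1 = f(s_n, w_n); k2 = f(s_n + h/2, w_n + (h/2)·k1); k3 = f(s_n + h/2, w_n + (h/2)·k2); k4 = f(s_n + h, w_n + h·k3); w_{n+1} = w_n + (h/6)·(k1 + 2k2 + 2k3 + k4).
s=1.000000, w=0.880000:
  k1 = f(1.000000, 0.880000) = 0.450176
  k2 = f(1.220000, 0.979039) = 0.539453
  k3 = f(1.220000, 0.998680) = 0.511874
  k4 = f(1.440000, 1.105224) = 0.572720
  w ← 0.880000 + (0.44/6)·(k1 + 2k2 + 2k3 + k4) = 1.109207
w(1.44) ≈ 1.1092

1.1092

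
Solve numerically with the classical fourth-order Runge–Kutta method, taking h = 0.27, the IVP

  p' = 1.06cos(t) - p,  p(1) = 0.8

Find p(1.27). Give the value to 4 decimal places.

0.7149

RK4: k1 = f(t_n, p_n); k2 = f(t_n + h/2, p_n + (h/2)·k1); k3 = f(t_n + h/2, p_n + (h/2)·k2); k4 = f(t_n + h, p_n + h·k3); p_{n+1} = p_n + (h/6)·(k1 + 2k2 + 2k3 + k4).
t=1.000000, p=0.800000:
  k1 = f(1.000000, 0.800000) = -0.227280
  k2 = f(1.135000, 0.769317) = -0.321857
  k3 = f(1.135000, 0.756549) = -0.309089
  k4 = f(1.270000, 0.716546) = -0.402488
  p ← 0.800000 + (0.27/6)·(k1 + 2k2 + 2k3 + k4) = 0.714875
p(1.27) ≈ 0.7149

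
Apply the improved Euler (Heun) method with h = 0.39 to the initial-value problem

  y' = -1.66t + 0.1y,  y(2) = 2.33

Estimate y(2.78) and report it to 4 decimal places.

Heun: k1 = f(t_n, y_n); k2 = f(t_n + h, y_n + h·k1); y_{n+1} = y_n + (h/2)·(k1 + k2).
t=2.000000, y=2.330000:
  k1 = f(2.000000, 2.330000) = -3.087000
  k2 = f(2.390000, 1.126070) = -3.854793
  y ← 2.330000 + (0.39/2)·(-3.087000 + (-3.854793)) = 0.976350
t=2.390000, y=0.976350:
  k1 = f(2.390000, 0.976350) = -3.869765
  k2 = f(2.780000, -0.532858) = -4.668086
  y ← 0.976350 + (0.39/2)·(-3.869765 + (-4.668086)) = -0.688531
y(2.78) ≈ -0.6885

-0.6885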